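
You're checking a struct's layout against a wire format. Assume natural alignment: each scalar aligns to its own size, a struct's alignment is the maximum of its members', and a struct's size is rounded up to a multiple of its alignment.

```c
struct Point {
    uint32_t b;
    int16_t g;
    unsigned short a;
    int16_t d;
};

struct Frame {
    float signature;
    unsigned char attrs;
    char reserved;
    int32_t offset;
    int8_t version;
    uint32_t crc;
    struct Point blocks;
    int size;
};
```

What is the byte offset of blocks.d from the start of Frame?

28

Point: @0: b [4B, align 4] → 4; @4: g [2B, align 2] → 6; @6: a [2B, align 2] → 8; @8: d [2B, align 2] → 10; +2 tail pad (align 4); size 12, align 4
@0: signature [4B, align 4] → 4
@4: attrs [1B, align 1] → 5
@5: reserved [1B, align 1] → 6
+2 pad (align 4)
@8: offset [4B, align 4] → 12
@12: version [1B, align 1] → 13
+3 pad (align 4)
@16: crc [4B, align 4] → 20
@20: blocks [12B, align 4] → 32
within Point: d at 8
20 + 8 = 28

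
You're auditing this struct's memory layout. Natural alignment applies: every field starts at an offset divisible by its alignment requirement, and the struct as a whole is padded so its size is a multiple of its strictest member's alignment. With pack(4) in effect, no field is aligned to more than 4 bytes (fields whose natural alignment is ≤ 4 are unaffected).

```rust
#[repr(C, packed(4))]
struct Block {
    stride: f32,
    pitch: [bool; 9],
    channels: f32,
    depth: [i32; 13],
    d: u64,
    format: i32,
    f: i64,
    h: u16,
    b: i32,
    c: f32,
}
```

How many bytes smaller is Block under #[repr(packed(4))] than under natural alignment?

natural layout:
  stride at 0 (size 4, align 4) → ends 4
  pitch at 4 (size 9, align 1) → ends 13
  pad 3 to align 4 for channels
  channels at 16 (size 4, align 4) → ends 20
  depth at 20 (size 52, align 4) → ends 72
  d at 72 (size 8, align 8) → ends 80
  format at 80 (size 4, align 4) → ends 84
  pad 4 to align 8 for f
  f at 88 (size 8, align 8) → ends 96
  h at 96 (size 2, align 2) → ends 98
  pad 2 to align 4 for b
  b at 100 (size 4, align 4) → ends 104
  c at 104 (size 4, align 4) → ends 108
  tail pad 4 to reach multiple of 8
  total 112 bytes, alignment 8
packed(4) layout:
  stride at 0 (size 4, align 4) → ends 4
  pitch at 4 (size 9, align 1) → ends 13
  pad 3 to align 4 for channels
  channels at 16 (size 4, align 4) → ends 20
  depth at 20 (size 52, align 4) → ends 72
  d at 72 (size 8, align 4) → ends 80
  format at 80 (size 4, align 4) → ends 84
  f at 84 (size 8, align 4) → ends 92
  h at 92 (size 2, align 2) → ends 94
  pad 2 to align 4 for b
  b at 96 (size 4, align 4) → ends 100
  c at 100 (size 4, align 4) → ends 104
  total 104 bytes, alignment 4
112 − 104 = 8

8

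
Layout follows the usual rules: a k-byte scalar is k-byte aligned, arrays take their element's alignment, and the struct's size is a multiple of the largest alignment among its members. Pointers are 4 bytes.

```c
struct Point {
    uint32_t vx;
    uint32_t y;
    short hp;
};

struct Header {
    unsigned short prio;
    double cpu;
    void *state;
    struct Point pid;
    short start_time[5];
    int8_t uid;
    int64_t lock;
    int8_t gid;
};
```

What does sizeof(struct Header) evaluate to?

64

Point: 0..4  vx  (4B, 4-aligned); 4..8  y  (4B, 4-aligned); 8..10  hp  (2B, 2-aligned); 10..12  -- tail padding (2B); sizeof = 12, alignof = 4
0..2  prio  (2B, 2-aligned)
2..8  -- padding (6B)
8..16  cpu  (8B, 8-aligned)
16..20  state  (4B, 4-aligned)
20..32  pid  (12B, 4-aligned)
32..42  start_time  (10B, 2-aligned)
42..43  uid  (1B, 1-aligned)
43..48  -- padding (5B)
48..56  lock  (8B, 8-aligned)
56..57  gid  (1B, 1-aligned)
57..64  -- tail padding (7B)
sizeof = 64, alignof = 8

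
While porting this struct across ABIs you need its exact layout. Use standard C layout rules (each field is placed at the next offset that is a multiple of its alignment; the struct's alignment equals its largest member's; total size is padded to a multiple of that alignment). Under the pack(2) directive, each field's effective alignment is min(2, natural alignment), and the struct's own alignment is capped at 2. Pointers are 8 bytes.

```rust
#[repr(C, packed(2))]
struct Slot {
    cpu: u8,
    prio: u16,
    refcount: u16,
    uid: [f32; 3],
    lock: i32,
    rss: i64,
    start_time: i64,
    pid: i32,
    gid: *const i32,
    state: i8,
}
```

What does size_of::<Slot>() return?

0..1  cpu  (1B, 1-aligned)
1..2  -- padding (1B)
2..4  prio  (2B, 2-aligned)
4..6  refcount  (2B, 2-aligned)
6..18  uid  (12B, 2-aligned)
18..22  lock  (4B, 2-aligned)
22..30  rss  (8B, 2-aligned)
30..38  start_time  (8B, 2-aligned)
38..42  pid  (4B, 2-aligned)
42..50  gid  (8B, 2-aligned)
50..51  state  (1B, 1-aligned)
51..52  -- tail padding (1B)
sizeof = 52, alignof = 2

52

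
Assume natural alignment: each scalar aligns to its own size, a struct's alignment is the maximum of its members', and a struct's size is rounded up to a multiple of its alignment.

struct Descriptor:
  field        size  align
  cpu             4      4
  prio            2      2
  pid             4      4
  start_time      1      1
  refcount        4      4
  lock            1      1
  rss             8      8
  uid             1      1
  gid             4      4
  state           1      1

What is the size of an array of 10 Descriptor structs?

480

cpu at 0 (size 4, align 4) → ends 4
prio at 4 (size 2, align 2) → ends 6
pad 2 to align 4 for pid
pid at 8 (size 4, align 4) → ends 12
start_time at 12 (size 1, align 1) → ends 13
pad 3 to align 4 for refcount
refcount at 16 (size 4, align 4) → ends 20
lock at 20 (size 1, align 1) → ends 21
pad 3 to align 8 for rss
rss at 24 (size 8, align 8) → ends 32
uid at 32 (size 1, align 1) → ends 33
pad 3 to align 4 for gid
gid at 36 (size 4, align 4) → ends 40
state at 40 (size 1, align 1) → ends 41
tail pad 7 to reach multiple of 8
total 48 bytes, alignment 8
array of 10: 10 × 48 = 480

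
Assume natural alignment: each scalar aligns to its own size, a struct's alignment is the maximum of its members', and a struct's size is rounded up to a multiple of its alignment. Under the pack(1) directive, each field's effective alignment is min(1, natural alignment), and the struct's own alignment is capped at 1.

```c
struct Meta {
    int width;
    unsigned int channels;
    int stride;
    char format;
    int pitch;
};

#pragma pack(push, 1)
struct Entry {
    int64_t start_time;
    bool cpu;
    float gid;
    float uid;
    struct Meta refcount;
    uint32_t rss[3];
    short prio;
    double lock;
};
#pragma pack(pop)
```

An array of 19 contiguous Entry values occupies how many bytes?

1121

Meta: width at 0 (size 4, align 4) → ends 4; channels at 4 (size 4, align 4) → ends 8; stride at 8 (size 4, align 4) → ends 12; format at 12 (size 1, align 1) → ends 13; pad 3 to align 4 for pitch; pitch at 16 (size 4, align 4) → ends 20; total 20 bytes, alignment 4
start_time at 0 (size 8, align 1) → ends 8
cpu at 8 (size 1, align 1) → ends 9
gid at 9 (size 4, align 1) → ends 13
uid at 13 (size 4, align 1) → ends 17
refcount at 17 (size 20, align 1) → ends 37
rss at 37 (size 12, align 1) → ends 49
prio at 49 (size 2, align 1) → ends 51
lock at 51 (size 8, align 1) → ends 59
total 59 bytes, alignment 1
array of 19: 19 × 59 = 1121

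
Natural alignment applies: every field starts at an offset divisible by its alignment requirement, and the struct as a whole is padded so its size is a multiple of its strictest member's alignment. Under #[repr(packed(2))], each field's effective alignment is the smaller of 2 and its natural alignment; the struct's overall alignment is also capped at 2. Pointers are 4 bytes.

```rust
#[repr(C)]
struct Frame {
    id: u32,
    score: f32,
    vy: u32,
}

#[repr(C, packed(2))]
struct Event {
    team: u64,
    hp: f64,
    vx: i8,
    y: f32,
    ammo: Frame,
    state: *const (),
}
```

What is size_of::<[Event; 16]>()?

608

Frame: id at 0 (size 4, align 4) → ends 4; score at 4 (size 4, align 4) → ends 8; vy at 8 (size 4, align 4) → ends 12; total 12 bytes, alignment 4
team at 0 (size 8, align 2) → ends 8
hp at 8 (size 8, align 2) → ends 16
vx at 16 (size 1, align 1) → ends 17
pad 1 to align 2 for y
y at 18 (size 4, align 2) → ends 22
ammo at 22 (size 12, align 2) → ends 34
state at 34 (size 4, align 2) → ends 38
total 38 bytes, alignment 2
array of 16: 16 × 38 = 608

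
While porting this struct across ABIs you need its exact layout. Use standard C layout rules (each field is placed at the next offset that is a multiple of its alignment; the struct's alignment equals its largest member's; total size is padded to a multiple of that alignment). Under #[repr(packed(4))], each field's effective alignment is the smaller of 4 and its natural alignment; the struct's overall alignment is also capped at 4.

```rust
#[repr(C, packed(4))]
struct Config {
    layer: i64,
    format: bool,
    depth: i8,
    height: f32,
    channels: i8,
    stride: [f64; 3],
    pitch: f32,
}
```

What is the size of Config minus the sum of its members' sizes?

@0: layer [8B, align 4] → 8
@8: format [1B, align 1] → 9
@9: depth [1B, align 1] → 10
+2 pad (align 4)
@12: height [4B, align 4] → 16
@16: channels [1B, align 1] → 17
+3 pad (align 4)
@20: stride [24B, align 4] → 44
@44: pitch [4B, align 4] → 48
size 48, align 4
data bytes 43, size 48 → padding 5

5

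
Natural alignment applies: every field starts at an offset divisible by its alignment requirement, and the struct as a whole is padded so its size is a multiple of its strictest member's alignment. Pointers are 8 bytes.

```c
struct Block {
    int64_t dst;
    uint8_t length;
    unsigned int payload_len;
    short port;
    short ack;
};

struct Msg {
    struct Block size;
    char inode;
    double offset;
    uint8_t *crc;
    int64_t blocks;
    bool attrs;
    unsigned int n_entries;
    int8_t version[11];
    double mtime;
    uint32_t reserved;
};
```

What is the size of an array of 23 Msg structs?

2208

Block: @0: dst [8B, align 8] → 8; @8: length [1B, align 1] → 9; +3 pad (align 4); @12: payload_len [4B, align 4] → 16; @16: port [2B, align 2] → 18; @18: ack [2B, align 2] → 20; +4 tail pad (align 8); size 24, align 8
@0: size [24B, align 8] → 24
@24: inode [1B, align 1] → 25
+7 pad (align 8)
@32: offset [8B, align 8] → 40
@40: crc [8B, align 8] → 48
@48: blocks [8B, align 8] → 56
@56: attrs [1B, align 1] → 57
+3 pad (align 4)
@60: n_entries [4B, align 4] → 64
@64: version [11B, align 1] → 75
+5 pad (align 8)
@80: mtime [8B, align 8] → 88
@88: reserved [4B, align 4] → 92
+4 tail pad (align 8)
size 96, align 8
array of 23: 23 × 96 = 2208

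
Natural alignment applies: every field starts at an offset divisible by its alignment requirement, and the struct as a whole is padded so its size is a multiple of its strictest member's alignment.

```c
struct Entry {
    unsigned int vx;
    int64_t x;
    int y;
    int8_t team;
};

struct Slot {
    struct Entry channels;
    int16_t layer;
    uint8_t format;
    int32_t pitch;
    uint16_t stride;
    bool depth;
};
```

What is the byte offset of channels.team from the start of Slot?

20

Entry: @0: vx [4B, align 4] → 4; +4 pad (align 8); @8: x [8B, align 8] → 16; @16: y [4B, align 4] → 20; @20: team [1B, align 1] → 21; +3 tail pad (align 8); size 24, align 8
@0: channels [24B, align 8] → 24
within Entry: team at 20
0 + 20 = 20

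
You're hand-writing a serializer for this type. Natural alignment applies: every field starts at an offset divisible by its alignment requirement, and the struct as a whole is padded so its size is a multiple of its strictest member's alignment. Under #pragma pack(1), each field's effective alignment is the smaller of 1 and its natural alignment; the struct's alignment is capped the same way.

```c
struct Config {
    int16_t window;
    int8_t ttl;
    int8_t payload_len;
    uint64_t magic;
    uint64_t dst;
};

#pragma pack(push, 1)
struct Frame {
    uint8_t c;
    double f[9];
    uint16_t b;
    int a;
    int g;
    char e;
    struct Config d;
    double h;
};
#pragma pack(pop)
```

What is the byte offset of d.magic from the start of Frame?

Config: window at 0 (size 2, align 2) → ends 2; ttl at 2 (size 1, align 1) → ends 3; payload_len at 3 (size 1, align 1) → ends 4; pad 4 to align 8 for magic; magic at 8 (size 8, align 8) → ends 16; dst at 16 (size 8, align 8) → ends 24; total 24 bytes, alignment 8
c at 0 (size 1, align 1) → ends 1
f at 1 (size 72, align 1) → ends 73
b at 73 (size 2, align 1) → ends 75
a at 75 (size 4, align 1) → ends 79
g at 79 (size 4, align 1) → ends 83
e at 83 (size 1, align 1) → ends 84
d at 84 (size 24, align 1) → ends 108
within Config: magic at 8
84 + 8 = 92

92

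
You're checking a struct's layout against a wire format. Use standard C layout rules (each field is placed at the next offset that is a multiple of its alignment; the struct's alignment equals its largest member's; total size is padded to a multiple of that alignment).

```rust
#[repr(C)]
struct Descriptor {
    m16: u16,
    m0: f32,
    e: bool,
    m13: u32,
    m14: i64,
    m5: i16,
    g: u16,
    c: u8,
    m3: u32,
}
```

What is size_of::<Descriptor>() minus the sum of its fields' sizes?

12

0..2  m16  (2B, 2-aligned)
2..4  -- padding (2B)
4..8  m0  (4B, 4-aligned)
8..9  e  (1B, 1-aligned)
9..12  -- padding (3B)
12..16  m13  (4B, 4-aligned)
16..24  m14  (8B, 8-aligned)
24..26  m5  (2B, 2-aligned)
26..28  g  (2B, 2-aligned)
28..29  c  (1B, 1-aligned)
29..32  -- padding (3B)
32..36  m3  (4B, 4-aligned)
36..40  -- tail padding (4B)
sizeof = 40, alignof = 8
data bytes 28, size 40 → padding 12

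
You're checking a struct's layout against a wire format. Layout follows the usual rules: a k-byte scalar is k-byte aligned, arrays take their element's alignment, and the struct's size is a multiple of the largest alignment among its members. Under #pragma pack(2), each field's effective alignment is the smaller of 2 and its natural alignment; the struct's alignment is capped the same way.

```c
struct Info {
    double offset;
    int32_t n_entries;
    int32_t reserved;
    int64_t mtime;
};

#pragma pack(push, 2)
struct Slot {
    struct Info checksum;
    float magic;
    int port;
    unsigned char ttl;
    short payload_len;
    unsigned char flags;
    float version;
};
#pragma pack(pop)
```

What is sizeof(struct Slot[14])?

Info: offset at 0 (size 8, align 8) → ends 8; n_entries at 8 (size 4, align 4) → ends 12; reserved at 12 (size 4, align 4) → ends 16; mtime at 16 (size 8, align 8) → ends 24; total 24 bytes, alignment 8
checksum at 0 (size 24, align 2) → ends 24
magic at 24 (size 4, align 2) → ends 28
port at 28 (size 4, align 2) → ends 32
ttl at 32 (size 1, align 1) → ends 33
pad 1 to align 2 for payload_len
payload_len at 34 (size 2, align 2) → ends 36
flags at 36 (size 1, align 1) → ends 37
pad 1 to align 2 for version
version at 38 (size 4, align 2) → ends 42
total 42 bytes, alignment 2
array of 14: 14 × 42 = 588

588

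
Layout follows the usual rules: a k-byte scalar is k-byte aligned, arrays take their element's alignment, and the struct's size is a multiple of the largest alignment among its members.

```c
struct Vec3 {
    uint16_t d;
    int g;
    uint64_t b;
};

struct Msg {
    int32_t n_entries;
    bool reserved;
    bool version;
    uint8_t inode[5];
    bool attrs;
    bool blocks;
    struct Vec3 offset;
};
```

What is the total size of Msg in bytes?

Vec3: d at 0 (size 2, align 2) → ends 2; pad 2 to align 4 for g; g at 4 (size 4, align 4) → ends 8; b at 8 (size 8, align 8) → ends 16; total 16 bytes, alignment 8
n_entries at 0 (size 4, align 4) → ends 4
reserved at 4 (size 1, align 1) → ends 5
version at 5 (size 1, align 1) → ends 6
inode at 6 (size 5, align 1) → ends 11
attrs at 11 (size 1, align 1) → ends 12
blocks at 12 (size 1, align 1) → ends 13
pad 3 to align 8 for offset
offset at 16 (size 16, align 8) → ends 32
total 32 bytes, alignment 8

32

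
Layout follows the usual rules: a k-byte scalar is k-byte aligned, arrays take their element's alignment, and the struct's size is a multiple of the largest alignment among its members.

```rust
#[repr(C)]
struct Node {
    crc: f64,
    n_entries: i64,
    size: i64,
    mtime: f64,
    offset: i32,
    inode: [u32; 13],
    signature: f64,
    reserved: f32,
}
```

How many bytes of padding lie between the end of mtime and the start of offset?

0

0..8  crc  (8B, 8-aligned)
8..16  n_entries  (8B, 8-aligned)
16..24  size  (8B, 8-aligned)
24..32  mtime  (8B, 8-aligned)
32..36  offset  (4B, 4-aligned)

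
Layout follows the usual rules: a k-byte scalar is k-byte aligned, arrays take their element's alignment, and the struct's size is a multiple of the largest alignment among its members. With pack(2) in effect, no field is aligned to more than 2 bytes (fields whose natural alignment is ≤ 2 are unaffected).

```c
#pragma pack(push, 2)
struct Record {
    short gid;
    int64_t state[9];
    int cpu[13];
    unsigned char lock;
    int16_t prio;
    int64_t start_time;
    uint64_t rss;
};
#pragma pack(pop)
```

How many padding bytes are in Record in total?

@0: gid [2B, align 2] → 2
@2: state [72B, align 2] → 74
@74: cpu [52B, align 2] → 126
@126: lock [1B, align 1] → 127
+1 pad (align 2)
@128: prio [2B, align 2] → 130
@130: start_time [8B, align 2] → 138
@138: rss [8B, align 2] → 146
size 146, align 2
data bytes 145, size 146 → padding 1

1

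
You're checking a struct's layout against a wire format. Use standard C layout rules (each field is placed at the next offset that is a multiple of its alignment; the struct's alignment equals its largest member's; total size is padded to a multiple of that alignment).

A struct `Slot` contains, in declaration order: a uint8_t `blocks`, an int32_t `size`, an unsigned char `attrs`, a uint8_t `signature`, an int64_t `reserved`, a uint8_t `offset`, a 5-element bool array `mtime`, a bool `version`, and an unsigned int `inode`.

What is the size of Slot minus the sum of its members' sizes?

14

0..1  blocks  (1B, 1-aligned)
1..4  -- padding (3B)
4..8  size  (4B, 4-aligned)
8..9  attrs  (1B, 1-aligned)
9..10  signature  (1B, 1-aligned)
10..16  -- padding (6B)
16..24  reserved  (8B, 8-aligned)
24..25  offset  (1B, 1-aligned)
25..30  mtime  (5B, 1-aligned)
30..31  version  (1B, 1-aligned)
31..32  -- padding (1B)
32..36  inode  (4B, 4-aligned)
36..40  -- tail padding (4B)
sizeof = 40, alignof = 8
data bytes 26, size 40 → padding 14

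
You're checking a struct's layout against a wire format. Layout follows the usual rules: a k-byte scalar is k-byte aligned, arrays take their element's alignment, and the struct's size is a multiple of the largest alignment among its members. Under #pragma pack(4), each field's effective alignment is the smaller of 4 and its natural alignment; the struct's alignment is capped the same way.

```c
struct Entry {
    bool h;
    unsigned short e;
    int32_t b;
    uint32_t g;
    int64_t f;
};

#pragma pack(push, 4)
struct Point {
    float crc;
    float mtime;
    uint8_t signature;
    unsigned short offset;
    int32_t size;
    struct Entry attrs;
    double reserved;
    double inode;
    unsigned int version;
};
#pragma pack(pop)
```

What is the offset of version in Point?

56

Entry: 0..1  h  (1B, 1-aligned); 1..2  -- padding (1B); 2..4  e  (2B, 2-aligned); 4..8  b  (4B, 4-aligned); 8..12  g  (4B, 4-aligned); 12..16  -- padding (4B); 16..24  f  (8B, 8-aligned); sizeof = 24, alignof = 8
0..4  crc  (4B, 4-aligned)
4..8  mtime  (4B, 4-aligned)
8..9  signature  (1B, 1-aligned)
9..10  -- padding (1B)
10..12  offset  (2B, 2-aligned)
12..16  size  (4B, 4-aligned)
16..40  attrs  (24B, 4-aligned)
40..48  reserved  (8B, 4-aligned)
48..56  inode  (8B, 4-aligned)
56..60  version  (4B, 4-aligned)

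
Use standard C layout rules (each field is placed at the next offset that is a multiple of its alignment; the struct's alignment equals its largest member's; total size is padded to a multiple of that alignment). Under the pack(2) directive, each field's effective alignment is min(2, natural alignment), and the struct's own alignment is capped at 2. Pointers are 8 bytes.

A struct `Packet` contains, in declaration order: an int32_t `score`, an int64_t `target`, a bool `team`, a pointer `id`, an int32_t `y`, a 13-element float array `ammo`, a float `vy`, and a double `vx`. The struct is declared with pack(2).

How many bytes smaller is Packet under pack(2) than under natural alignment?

natural layout:
  score at 0 (size 4, align 4) → ends 4
  pad 4 to align 8 for target
  target at 8 (size 8, align 8) → ends 16
  team at 16 (size 1, align 1) → ends 17
  pad 7 to align 8 for id
  id at 24 (size 8, align 8) → ends 32
  y at 32 (size 4, align 4) → ends 36
  ammo at 36 (size 52, align 4) → ends 88
  vy at 88 (size 4, align 4) → ends 92
  pad 4 to align 8 for vx
  vx at 96 (size 8, align 8) → ends 104
  total 104 bytes, alignment 8
packed(2) layout:
  score at 0 (size 4, align 2) → ends 4
  target at 4 (size 8, align 2) → ends 12
  team at 12 (size 1, align 1) → ends 13
  pad 1 to align 2 for id
  id at 14 (size 8, align 2) → ends 22
  y at 22 (size 4, align 2) → ends 26
  ammo at 26 (size 52, align 2) → ends 78
  vy at 78 (size 4, align 2) → ends 82
  vx at 82 (size 8, align 2) → ends 90
  total 90 bytes, alignment 2
104 − 90 = 14

14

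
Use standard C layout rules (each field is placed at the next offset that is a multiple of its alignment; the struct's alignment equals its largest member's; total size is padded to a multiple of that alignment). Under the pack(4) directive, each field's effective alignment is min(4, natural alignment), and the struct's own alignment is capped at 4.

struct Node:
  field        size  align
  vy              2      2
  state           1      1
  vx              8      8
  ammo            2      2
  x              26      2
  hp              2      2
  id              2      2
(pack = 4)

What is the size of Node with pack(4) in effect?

vy at 0 (size 2, align 2) → ends 2
state at 2 (size 1, align 1) → ends 3
pad 1 to align 4 for vx
vx at 4 (size 8, align 4) → ends 12
ammo at 12 (size 2, align 2) → ends 14
x at 14 (size 26, align 2) → ends 40
hp at 40 (size 2, align 2) → ends 42
id at 42 (size 2, align 2) → ends 44
total 44 bytes, alignment 4

44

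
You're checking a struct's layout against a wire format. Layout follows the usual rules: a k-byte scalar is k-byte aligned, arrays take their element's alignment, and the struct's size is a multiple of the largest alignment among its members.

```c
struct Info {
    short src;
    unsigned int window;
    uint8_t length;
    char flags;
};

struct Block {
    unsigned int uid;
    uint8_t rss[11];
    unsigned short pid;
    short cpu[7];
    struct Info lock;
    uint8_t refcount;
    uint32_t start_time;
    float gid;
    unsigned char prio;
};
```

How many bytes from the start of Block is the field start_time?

48

Info: src at 0 (size 2, align 2) → ends 2; pad 2 to align 4 for window; window at 4 (size 4, align 4) → ends 8; length at 8 (size 1, align 1) → ends 9; flags at 9 (size 1, align 1) → ends 10; tail pad 2 to reach multiple of 4; total 12 bytes, alignment 4
uid at 0 (size 4, align 4) → ends 4
rss at 4 (size 11, align 1) → ends 15
pad 1 to align 2 for pid
pid at 16 (size 2, align 2) → ends 18
cpu at 18 (size 14, align 2) → ends 32
lock at 32 (size 12, align 4) → ends 44
refcount at 44 (size 1, align 1) → ends 45
pad 3 to align 4 for start_time
start_time at 48 (size 4, align 4) → ends 52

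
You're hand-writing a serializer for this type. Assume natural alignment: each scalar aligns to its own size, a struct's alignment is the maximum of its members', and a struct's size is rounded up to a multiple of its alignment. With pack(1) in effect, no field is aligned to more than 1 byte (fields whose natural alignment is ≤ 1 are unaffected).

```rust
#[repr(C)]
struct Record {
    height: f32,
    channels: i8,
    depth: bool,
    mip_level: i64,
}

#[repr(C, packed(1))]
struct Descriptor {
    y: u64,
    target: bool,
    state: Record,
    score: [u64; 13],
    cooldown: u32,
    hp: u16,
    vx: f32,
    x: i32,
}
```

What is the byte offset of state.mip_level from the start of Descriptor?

17

Record: height at 0 (size 4, align 4) → ends 4; channels at 4 (size 1, align 1) → ends 5; depth at 5 (size 1, align 1) → ends 6; pad 2 to align 8 for mip_level; mip_level at 8 (size 8, align 8) → ends 16; total 16 bytes, alignment 8
y at 0 (size 8, align 1) → ends 8
target at 8 (size 1, align 1) → ends 9
state at 9 (size 16, align 1) → ends 25
within Record: mip_level at 8
9 + 8 = 17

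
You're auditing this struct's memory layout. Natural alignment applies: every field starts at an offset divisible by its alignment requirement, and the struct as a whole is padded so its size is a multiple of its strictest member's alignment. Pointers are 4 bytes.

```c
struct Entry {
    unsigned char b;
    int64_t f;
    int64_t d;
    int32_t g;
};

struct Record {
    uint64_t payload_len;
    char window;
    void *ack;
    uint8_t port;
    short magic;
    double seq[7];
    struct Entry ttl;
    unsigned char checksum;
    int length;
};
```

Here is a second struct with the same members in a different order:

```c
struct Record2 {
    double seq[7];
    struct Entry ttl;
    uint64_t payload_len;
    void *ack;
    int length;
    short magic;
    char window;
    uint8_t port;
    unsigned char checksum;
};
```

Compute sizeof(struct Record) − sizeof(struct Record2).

Entry: 0..1  b  (1B, 1-aligned); 1..8  -- padding (7B); 8..16  f  (8B, 8-aligned); 16..24  d  (8B, 8-aligned); 24..28  g  (4B, 4-aligned); 28..32  -- tail padding (4B); sizeof = 32, alignof = 8
0..8  payload_len  (8B, 8-aligned)
8..9  window  (1B, 1-aligned)
9..12  -- padding (3B)
12..16  ack  (4B, 4-aligned)
16..17  port  (1B, 1-aligned)
17..18  -- padding (1B)
18..20  magic  (2B, 2-aligned)
20..24  -- padding (4B)
24..80  seq  (56B, 8-aligned)
80..112  ttl  (32B, 8-aligned)
112..113  checksum  (1B, 1-aligned)
113..116  -- padding (3B)
116..120  length  (4B, 4-aligned)
sizeof = 120, alignof = 8
— Record2 —
0..56  seq  (56B, 8-aligned)
56..88  ttl  (32B, 8-aligned)
88..96  payload_len  (8B, 8-aligned)
96..100  ack  (4B, 4-aligned)
100..104  length  (4B, 4-aligned)
104..106  magic  (2B, 2-aligned)
106..107  window  (1B, 1-aligned)
107..108  port  (1B, 1-aligned)
108..109  checksum  (1B, 1-aligned)
109..112  -- tail padding (3B)
sizeof = 112, alignof = 8
120 − 112 = 8

8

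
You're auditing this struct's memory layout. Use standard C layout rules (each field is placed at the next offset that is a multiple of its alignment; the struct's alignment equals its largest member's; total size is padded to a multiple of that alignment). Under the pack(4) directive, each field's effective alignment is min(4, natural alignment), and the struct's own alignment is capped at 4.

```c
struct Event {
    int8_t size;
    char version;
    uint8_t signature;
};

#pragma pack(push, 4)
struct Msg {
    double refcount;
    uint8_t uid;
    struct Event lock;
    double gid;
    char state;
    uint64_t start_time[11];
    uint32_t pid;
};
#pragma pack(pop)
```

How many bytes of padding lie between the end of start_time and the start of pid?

0

Event: @0: size [1B, align 1] → 1; @1: version [1B, align 1] → 2; @2: signature [1B, align 1] → 3; size 3, align 1
@0: refcount [8B, align 4] → 8
@8: uid [1B, align 1] → 9
@9: lock [3B, align 1] → 12
@12: gid [8B, align 4] → 20
@20: state [1B, align 1] → 21
+3 pad (align 4)
@24: start_time [88B, align 4] → 112
@112: pid [4B, align 4] → 116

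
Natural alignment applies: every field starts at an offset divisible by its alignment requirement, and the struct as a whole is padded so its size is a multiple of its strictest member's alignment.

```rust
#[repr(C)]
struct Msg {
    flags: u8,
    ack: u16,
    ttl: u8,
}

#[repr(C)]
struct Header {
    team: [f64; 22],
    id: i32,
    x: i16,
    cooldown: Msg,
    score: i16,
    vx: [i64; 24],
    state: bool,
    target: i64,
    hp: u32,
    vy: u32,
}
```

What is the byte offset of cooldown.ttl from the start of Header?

186

Msg: 0..1  flags  (1B, 1-aligned); 1..2  -- padding (1B); 2..4  ack  (2B, 2-aligned); 4..5  ttl  (1B, 1-aligned); 5..6  -- tail padding (1B); sizeof = 6, alignof = 2
0..176  team  (176B, 8-aligned)
176..180  id  (4B, 4-aligned)
180..182  x  (2B, 2-aligned)
182..188  cooldown  (6B, 2-aligned)
within Msg: ttl at 4
182 + 4 = 186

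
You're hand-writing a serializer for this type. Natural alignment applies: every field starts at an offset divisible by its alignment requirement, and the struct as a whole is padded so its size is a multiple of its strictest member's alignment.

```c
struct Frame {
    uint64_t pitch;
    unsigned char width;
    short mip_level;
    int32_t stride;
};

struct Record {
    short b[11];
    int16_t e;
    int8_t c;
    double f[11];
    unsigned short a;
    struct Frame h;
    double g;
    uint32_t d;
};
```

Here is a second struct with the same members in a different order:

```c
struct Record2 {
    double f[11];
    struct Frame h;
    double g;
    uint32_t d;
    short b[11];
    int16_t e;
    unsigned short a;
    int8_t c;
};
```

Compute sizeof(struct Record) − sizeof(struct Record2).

Frame: 0..8  pitch  (8B, 8-aligned); 8..9  width  (1B, 1-aligned); 9..10  -- padding (1B); 10..12  mip_level  (2B, 2-aligned); 12..16  stride  (4B, 4-aligned); sizeof = 16, alignof = 8
0..22  b  (22B, 2-aligned)
22..24  e  (2B, 2-aligned)
24..25  c  (1B, 1-aligned)
25..32  -- padding (7B)
32..120  f  (88B, 8-aligned)
120..122  a  (2B, 2-aligned)
122..128  -- padding (6B)
128..144  h  (16B, 8-aligned)
144..152  g  (8B, 8-aligned)
152..156  d  (4B, 4-aligned)
156..160  -- tail padding (4B)
sizeof = 160, alignof = 8
— Record2 —
0..88  f  (88B, 8-aligned)
88..104  h  (16B, 8-aligned)
104..112  g  (8B, 8-aligned)
112..116  d  (4B, 4-aligned)
116..138  b  (22B, 2-aligned)
138..140  e  (2B, 2-aligned)
140..142  a  (2B, 2-aligned)
142..143  c  (1B, 1-aligned)
143..144  -- tail padding (1B)
sizeof = 144, alignof = 8
160 − 144 = 16

16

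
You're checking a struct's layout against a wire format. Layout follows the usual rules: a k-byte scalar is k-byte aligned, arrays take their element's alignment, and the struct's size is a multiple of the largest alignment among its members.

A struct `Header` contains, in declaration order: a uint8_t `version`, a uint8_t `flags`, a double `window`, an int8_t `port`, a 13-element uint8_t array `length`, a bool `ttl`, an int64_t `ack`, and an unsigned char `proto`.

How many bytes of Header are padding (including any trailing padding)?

0..1  version  (1B, 1-aligned)
1..2  flags  (1B, 1-aligned)
2..8  -- padding (6B)
8..16  window  (8B, 8-aligned)
16..17  port  (1B, 1-aligned)
17..30  length  (13B, 1-aligned)
30..31  ttl  (1B, 1-aligned)
31..32  -- padding (1B)
32..40  ack  (8B, 8-aligned)
40..41  proto  (1B, 1-aligned)
41..48  -- tail padding (7B)
sizeof = 48, alignof = 8
data bytes 34, size 48 → padding 14

14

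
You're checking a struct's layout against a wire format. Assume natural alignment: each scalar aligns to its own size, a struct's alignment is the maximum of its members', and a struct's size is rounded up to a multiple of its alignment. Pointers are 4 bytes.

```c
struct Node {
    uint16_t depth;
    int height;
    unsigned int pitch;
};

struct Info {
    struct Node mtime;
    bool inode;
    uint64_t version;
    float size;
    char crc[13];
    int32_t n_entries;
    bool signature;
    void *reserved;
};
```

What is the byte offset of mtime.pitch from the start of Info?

8

Node: depth at 0 (size 2, align 2) → ends 2; pad 2 to align 4 for height; height at 4 (size 4, align 4) → ends 8; pitch at 8 (size 4, align 4) → ends 12; total 12 bytes, alignment 4
mtime at 0 (size 12, align 4) → ends 12
within Node: pitch at 8
0 + 8 = 8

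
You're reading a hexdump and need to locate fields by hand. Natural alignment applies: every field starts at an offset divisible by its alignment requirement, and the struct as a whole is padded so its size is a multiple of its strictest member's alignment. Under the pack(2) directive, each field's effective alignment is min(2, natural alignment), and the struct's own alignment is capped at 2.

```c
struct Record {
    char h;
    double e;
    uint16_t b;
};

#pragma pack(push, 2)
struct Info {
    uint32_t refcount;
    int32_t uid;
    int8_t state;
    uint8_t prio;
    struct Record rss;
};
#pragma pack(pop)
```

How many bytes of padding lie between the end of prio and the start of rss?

0

Record: 0..1  h  (1B, 1-aligned); 1..8  -- padding (7B); 8..16  e  (8B, 8-aligned); 16..18  b  (2B, 2-aligned); 18..24  -- tail padding (6B); sizeof = 24, alignof = 8
0..4  refcount  (4B, 2-aligned)
4..8  uid  (4B, 2-aligned)
8..9  state  (1B, 1-aligned)
9..10  prio  (1B, 1-aligned)
10..34  rss  (24B, 2-aligned)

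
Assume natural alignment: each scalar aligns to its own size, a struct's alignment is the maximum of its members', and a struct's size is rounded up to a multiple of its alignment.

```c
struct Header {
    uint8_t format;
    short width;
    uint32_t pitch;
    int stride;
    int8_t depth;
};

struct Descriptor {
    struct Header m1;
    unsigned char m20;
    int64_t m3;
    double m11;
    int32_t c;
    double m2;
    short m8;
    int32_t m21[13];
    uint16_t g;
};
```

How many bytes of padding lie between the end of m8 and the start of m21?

Header: format at 0 (size 1, align 1) → ends 1; pad 1 to align 2 for width; width at 2 (size 2, align 2) → ends 4; pitch at 4 (size 4, align 4) → ends 8; stride at 8 (size 4, align 4) → ends 12; depth at 12 (size 1, align 1) → ends 13; tail pad 3 to reach multiple of 4; total 16 bytes, alignment 4
m1 at 0 (size 16, align 4) → ends 16
m20 at 16 (size 1, align 1) → ends 17
pad 7 to align 8 for m3
m3 at 24 (size 8, align 8) → ends 32
m11 at 32 (size 8, align 8) → ends 40
c at 40 (size 4, align 4) → ends 44
pad 4 to align 8 for m2
m2 at 48 (size 8, align 8) → ends 56
m8 at 56 (size 2, align 2) → ends 58
pad 2 to align 4 for m21
m21 at 60 (size 52, align 4) → ends 112

2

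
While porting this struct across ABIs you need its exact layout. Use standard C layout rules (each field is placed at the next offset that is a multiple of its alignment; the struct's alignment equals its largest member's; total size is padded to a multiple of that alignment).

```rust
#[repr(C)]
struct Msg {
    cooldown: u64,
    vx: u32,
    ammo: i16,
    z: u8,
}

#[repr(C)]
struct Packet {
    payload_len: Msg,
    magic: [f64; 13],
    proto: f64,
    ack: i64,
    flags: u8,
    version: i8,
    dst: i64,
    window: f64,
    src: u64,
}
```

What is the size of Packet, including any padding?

168 bytes

Msg: cooldown at 0 (size 8, align 8) → ends 8; vx at 8 (size 4, align 4) → ends 12; ammo at 12 (size 2, align 2) → ends 14; z at 14 (size 1, align 1) → ends 15; tail pad 1 to reach multiple of 8; total 16 bytes, alignment 8
payload_len at 0 (size 16, align 8) → ends 16
magic at 16 (size 104, align 8) → ends 120
proto at 120 (size 8, align 8) → ends 128
ack at 128 (size 8, align 8) → ends 136
flags at 136 (size 1, align 1) → ends 137
version at 137 (size 1, align 1) → ends 138
pad 6 to align 8 for dst
dst at 144 (size 8, align 8) → ends 152
window at 152 (size 8, align 8) → ends 160
src at 160 (size 8, align 8) → ends 168
total 168 bytes, alignment 8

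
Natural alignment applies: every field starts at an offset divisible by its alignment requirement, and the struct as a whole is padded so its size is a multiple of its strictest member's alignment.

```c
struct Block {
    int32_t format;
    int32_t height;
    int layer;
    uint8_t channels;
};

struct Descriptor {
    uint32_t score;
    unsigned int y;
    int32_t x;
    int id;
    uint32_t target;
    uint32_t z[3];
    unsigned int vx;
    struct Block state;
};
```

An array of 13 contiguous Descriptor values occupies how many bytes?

676

Block: @0: format [4B, align 4] → 4; @4: height [4B, align 4] → 8; @8: layer [4B, align 4] → 12; @12: channels [1B, align 1] → 13; +3 tail pad (align 4); size 16, align 4
@0: score [4B, align 4] → 4
@4: y [4B, align 4] → 8
@8: x [4B, align 4] → 12
@12: id [4B, align 4] → 16
@16: target [4B, align 4] → 20
@20: z [12B, align 4] → 32
@32: vx [4B, align 4] → 36
@36: state [16B, align 4] → 52
size 52, align 4
array of 13: 13 × 52 = 676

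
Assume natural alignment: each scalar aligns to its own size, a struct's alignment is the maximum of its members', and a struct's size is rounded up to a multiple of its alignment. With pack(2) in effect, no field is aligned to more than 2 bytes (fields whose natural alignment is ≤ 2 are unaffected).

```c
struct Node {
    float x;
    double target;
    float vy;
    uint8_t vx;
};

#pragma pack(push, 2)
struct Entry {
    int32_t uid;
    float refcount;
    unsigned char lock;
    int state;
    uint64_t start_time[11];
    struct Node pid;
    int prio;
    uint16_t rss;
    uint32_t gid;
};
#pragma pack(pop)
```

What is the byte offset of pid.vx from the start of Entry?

Node: x at 0 (size 4, align 4) → ends 4; pad 4 to align 8 for target; target at 8 (size 8, align 8) → ends 16; vy at 16 (size 4, align 4) → ends 20; vx at 20 (size 1, align 1) → ends 21; tail pad 3 to reach multiple of 8; total 24 bytes, alignment 8
uid at 0 (size 4, align 2) → ends 4
refcount at 4 (size 4, align 2) → ends 8
lock at 8 (size 1, align 1) → ends 9
pad 1 to align 2 for state
state at 10 (size 4, align 2) → ends 14
start_time at 14 (size 88, align 2) → ends 102
pid at 102 (size 24, align 2) → ends 126
within Node: vx at 20
102 + 20 = 122

122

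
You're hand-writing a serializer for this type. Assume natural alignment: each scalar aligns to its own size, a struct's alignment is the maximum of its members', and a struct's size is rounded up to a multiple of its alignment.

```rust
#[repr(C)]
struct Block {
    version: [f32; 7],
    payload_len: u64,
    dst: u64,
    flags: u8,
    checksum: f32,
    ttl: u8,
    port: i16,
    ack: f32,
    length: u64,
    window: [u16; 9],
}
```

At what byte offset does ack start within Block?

60

@0: version [28B, align 4] → 28
+4 pad (align 8)
@32: payload_len [8B, align 8] → 40
@40: dst [8B, align 8] → 48
@48: flags [1B, align 1] → 49
+3 pad (align 4)
@52: checksum [4B, align 4] → 56
@56: ttl [1B, align 1] → 57
+1 pad (align 2)
@58: port [2B, align 2] → 60
@60: ack [4B, align 4] → 64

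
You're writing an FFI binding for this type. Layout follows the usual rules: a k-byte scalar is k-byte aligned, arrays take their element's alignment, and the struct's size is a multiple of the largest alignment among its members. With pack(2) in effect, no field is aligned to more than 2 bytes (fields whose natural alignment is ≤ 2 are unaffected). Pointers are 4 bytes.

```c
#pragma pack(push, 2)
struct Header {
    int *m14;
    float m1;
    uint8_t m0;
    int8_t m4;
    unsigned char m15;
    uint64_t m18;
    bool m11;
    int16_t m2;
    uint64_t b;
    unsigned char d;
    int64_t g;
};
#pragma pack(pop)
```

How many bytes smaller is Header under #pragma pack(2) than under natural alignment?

natural layout:
  0..4  m14  (4B, 4-aligned)
  4..8  m1  (4B, 4-aligned)
  8..9  m0  (1B, 1-aligned)
  9..10  m4  (1B, 1-aligned)
  10..11  m15  (1B, 1-aligned)
  11..16  -- padding (5B)
  16..24  m18  (8B, 8-aligned)
  24..25  m11  (1B, 1-aligned)
  25..26  -- padding (1B)
  26..28  m2  (2B, 2-aligned)
  28..32  -- padding (4B)
  32..40  b  (8B, 8-aligned)
  40..41  d  (1B, 1-aligned)
  41..48  -- padding (7B)
  48..56  g  (8B, 8-aligned)
  sizeof = 56, alignof = 8
packed(2) layout:
  0..4  m14  (4B, 2-aligned)
  4..8  m1  (4B, 2-aligned)
  8..9  m0  (1B, 1-aligned)
  9..10  m4  (1B, 1-aligned)
  10..11  m15  (1B, 1-aligned)
  11..12  -- padding (1B)
  12..20  m18  (8B, 2-aligned)
  20..21  m11  (1B, 1-aligned)
  21..22  -- padding (1B)
  22..24  m2  (2B, 2-aligned)
  24..32  b  (8B, 2-aligned)
  32..33  d  (1B, 1-aligned)
  33..34  -- padding (1B)
  34..42  g  (8B, 2-aligned)
  sizeof = 42, alignof = 2
56 − 42 = 14

14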